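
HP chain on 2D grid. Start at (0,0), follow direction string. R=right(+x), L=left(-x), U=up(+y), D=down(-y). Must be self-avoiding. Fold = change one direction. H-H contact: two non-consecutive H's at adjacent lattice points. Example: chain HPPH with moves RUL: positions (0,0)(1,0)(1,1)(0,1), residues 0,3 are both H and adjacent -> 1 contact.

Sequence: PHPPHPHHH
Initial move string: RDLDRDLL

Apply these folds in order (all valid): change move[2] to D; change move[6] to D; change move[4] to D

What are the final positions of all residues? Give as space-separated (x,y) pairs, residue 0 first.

Answer: (0,0) (1,0) (1,-1) (1,-2) (1,-3) (1,-4) (1,-5) (1,-6) (0,-6)

Derivation:
Initial moves: RDLDRDLL
Fold: move[2]->D => RDDDRDLL (positions: [(0, 0), (1, 0), (1, -1), (1, -2), (1, -3), (2, -3), (2, -4), (1, -4), (0, -4)])
Fold: move[6]->D => RDDDRDDL (positions: [(0, 0), (1, 0), (1, -1), (1, -2), (1, -3), (2, -3), (2, -4), (2, -5), (1, -5)])
Fold: move[4]->D => RDDDDDDL (positions: [(0, 0), (1, 0), (1, -1), (1, -2), (1, -3), (1, -4), (1, -5), (1, -6), (0, -6)])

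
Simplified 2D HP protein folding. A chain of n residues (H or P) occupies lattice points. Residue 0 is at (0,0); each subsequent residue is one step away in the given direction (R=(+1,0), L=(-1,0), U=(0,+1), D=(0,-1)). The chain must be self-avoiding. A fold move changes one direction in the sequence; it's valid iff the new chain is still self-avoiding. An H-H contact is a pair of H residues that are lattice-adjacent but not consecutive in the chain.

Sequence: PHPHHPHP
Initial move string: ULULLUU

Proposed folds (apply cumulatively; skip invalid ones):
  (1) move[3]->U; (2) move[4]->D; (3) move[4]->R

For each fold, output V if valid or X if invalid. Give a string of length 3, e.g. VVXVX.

Initial: ULULLUU -> [(0, 0), (0, 1), (-1, 1), (-1, 2), (-2, 2), (-3, 2), (-3, 3), (-3, 4)]
Fold 1: move[3]->U => ULUULUU VALID
Fold 2: move[4]->D => ULUUDUU INVALID (collision), skipped
Fold 3: move[4]->R => ULUURUU VALID

Answer: VXV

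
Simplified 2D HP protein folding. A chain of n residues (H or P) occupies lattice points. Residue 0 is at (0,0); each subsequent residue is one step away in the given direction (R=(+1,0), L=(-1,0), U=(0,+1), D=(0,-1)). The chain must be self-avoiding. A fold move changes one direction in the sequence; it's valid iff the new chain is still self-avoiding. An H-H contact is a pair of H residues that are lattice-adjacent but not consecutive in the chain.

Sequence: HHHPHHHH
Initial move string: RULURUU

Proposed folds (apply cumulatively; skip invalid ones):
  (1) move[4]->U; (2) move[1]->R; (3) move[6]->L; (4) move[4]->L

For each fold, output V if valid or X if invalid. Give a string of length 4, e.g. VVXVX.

Initial: RULURUU -> [(0, 0), (1, 0), (1, 1), (0, 1), (0, 2), (1, 2), (1, 3), (1, 4)]
Fold 1: move[4]->U => RULUUUU VALID
Fold 2: move[1]->R => RRLUUUU INVALID (collision), skipped
Fold 3: move[6]->L => RULUUUL VALID
Fold 4: move[4]->L => RULULUL VALID

Answer: VXVV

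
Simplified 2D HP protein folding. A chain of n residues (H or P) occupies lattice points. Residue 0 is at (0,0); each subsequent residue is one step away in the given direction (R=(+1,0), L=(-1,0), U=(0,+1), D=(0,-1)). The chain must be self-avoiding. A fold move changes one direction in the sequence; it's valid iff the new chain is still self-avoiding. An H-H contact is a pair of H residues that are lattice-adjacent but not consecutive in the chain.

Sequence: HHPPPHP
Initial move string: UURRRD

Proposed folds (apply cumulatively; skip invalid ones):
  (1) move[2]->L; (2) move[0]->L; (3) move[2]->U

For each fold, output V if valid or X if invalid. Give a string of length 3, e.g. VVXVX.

Initial: UURRRD -> [(0, 0), (0, 1), (0, 2), (1, 2), (2, 2), (3, 2), (3, 1)]
Fold 1: move[2]->L => UULRRD INVALID (collision), skipped
Fold 2: move[0]->L => LURRRD VALID
Fold 3: move[2]->U => LUURRD VALID

Answer: XVV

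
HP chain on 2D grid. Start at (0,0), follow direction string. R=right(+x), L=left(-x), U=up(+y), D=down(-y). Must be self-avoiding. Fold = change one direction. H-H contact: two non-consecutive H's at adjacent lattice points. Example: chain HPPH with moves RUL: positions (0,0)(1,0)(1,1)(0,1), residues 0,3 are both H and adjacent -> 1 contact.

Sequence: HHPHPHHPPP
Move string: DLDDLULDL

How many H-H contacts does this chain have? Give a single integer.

Positions: [(0, 0), (0, -1), (-1, -1), (-1, -2), (-1, -3), (-2, -3), (-2, -2), (-3, -2), (-3, -3), (-4, -3)]
H-H contact: residue 3 @(-1,-2) - residue 6 @(-2, -2)

Answer: 1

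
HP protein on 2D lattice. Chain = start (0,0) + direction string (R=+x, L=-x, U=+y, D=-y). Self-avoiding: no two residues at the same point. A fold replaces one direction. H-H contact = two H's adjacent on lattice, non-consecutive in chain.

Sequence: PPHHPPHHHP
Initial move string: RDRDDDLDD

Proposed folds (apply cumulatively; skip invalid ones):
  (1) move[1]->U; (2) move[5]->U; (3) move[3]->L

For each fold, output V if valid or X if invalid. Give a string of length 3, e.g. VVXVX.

Answer: VXX

Derivation:
Initial: RDRDDDLDD -> [(0, 0), (1, 0), (1, -1), (2, -1), (2, -2), (2, -3), (2, -4), (1, -4), (1, -5), (1, -6)]
Fold 1: move[1]->U => RURDDDLDD VALID
Fold 2: move[5]->U => RURDDULDD INVALID (collision), skipped
Fold 3: move[3]->L => RURLDDLDD INVALID (collision), skipped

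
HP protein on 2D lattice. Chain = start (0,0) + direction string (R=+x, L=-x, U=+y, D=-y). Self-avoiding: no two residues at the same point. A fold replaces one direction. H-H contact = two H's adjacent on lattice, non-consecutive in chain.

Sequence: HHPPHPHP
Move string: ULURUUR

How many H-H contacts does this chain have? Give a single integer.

Positions: [(0, 0), (0, 1), (-1, 1), (-1, 2), (0, 2), (0, 3), (0, 4), (1, 4)]
H-H contact: residue 1 @(0,1) - residue 4 @(0, 2)

Answer: 1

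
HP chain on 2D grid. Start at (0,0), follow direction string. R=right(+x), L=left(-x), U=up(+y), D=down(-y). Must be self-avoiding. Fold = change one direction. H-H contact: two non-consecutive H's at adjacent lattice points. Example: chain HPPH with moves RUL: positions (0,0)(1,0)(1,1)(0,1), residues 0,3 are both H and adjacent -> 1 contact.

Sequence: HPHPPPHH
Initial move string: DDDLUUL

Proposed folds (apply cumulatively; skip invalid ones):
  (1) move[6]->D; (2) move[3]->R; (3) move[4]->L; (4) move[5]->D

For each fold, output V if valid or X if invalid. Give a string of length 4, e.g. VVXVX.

Answer: XXVV

Derivation:
Initial: DDDLUUL -> [(0, 0), (0, -1), (0, -2), (0, -3), (-1, -3), (-1, -2), (-1, -1), (-2, -1)]
Fold 1: move[6]->D => DDDLUUD INVALID (collision), skipped
Fold 2: move[3]->R => DDDRUUL INVALID (collision), skipped
Fold 3: move[4]->L => DDDLLUL VALID
Fold 4: move[5]->D => DDDLLDL VALID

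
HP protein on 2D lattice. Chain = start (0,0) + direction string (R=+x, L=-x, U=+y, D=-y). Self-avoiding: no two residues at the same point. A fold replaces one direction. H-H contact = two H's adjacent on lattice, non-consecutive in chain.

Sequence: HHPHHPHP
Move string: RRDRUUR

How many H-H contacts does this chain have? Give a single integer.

Positions: [(0, 0), (1, 0), (2, 0), (2, -1), (3, -1), (3, 0), (3, 1), (4, 1)]
No H-H contacts found.

Answer: 0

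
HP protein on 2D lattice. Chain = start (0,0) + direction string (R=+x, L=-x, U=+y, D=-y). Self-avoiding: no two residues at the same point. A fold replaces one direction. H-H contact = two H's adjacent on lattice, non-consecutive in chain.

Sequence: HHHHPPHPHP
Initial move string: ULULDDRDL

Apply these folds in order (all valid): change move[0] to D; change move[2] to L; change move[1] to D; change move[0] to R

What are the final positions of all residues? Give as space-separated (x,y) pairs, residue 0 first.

Answer: (0,0) (1,0) (1,-1) (0,-1) (-1,-1) (-1,-2) (-1,-3) (0,-3) (0,-4) (-1,-4)

Derivation:
Initial moves: ULULDDRDL
Fold: move[0]->D => DLULDDRDL (positions: [(0, 0), (0, -1), (-1, -1), (-1, 0), (-2, 0), (-2, -1), (-2, -2), (-1, -2), (-1, -3), (-2, -3)])
Fold: move[2]->L => DLLLDDRDL (positions: [(0, 0), (0, -1), (-1, -1), (-2, -1), (-3, -1), (-3, -2), (-3, -3), (-2, -3), (-2, -4), (-3, -4)])
Fold: move[1]->D => DDLLDDRDL (positions: [(0, 0), (0, -1), (0, -2), (-1, -2), (-2, -2), (-2, -3), (-2, -4), (-1, -4), (-1, -5), (-2, -5)])
Fold: move[0]->R => RDLLDDRDL (positions: [(0, 0), (1, 0), (1, -1), (0, -1), (-1, -1), (-1, -2), (-1, -3), (0, -3), (0, -4), (-1, -4)])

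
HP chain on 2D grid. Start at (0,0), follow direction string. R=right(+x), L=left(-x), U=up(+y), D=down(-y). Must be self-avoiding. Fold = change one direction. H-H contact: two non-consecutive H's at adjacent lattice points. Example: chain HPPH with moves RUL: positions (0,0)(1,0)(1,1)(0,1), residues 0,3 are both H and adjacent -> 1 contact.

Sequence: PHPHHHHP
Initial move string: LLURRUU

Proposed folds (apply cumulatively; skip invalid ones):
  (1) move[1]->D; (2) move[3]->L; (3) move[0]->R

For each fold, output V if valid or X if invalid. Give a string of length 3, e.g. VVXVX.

Initial: LLURRUU -> [(0, 0), (-1, 0), (-2, 0), (-2, 1), (-1, 1), (0, 1), (0, 2), (0, 3)]
Fold 1: move[1]->D => LDURRUU INVALID (collision), skipped
Fold 2: move[3]->L => LLULRUU INVALID (collision), skipped
Fold 3: move[0]->R => RLURRUU INVALID (collision), skipped

Answer: XXX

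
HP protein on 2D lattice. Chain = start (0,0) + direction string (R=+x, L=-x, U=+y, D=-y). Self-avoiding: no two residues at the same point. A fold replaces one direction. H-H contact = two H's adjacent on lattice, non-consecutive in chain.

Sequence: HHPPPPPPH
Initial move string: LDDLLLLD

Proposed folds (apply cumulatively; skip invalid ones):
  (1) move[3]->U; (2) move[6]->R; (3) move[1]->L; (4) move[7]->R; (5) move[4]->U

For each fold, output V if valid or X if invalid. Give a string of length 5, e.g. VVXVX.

Initial: LDDLLLLD -> [(0, 0), (-1, 0), (-1, -1), (-1, -2), (-2, -2), (-3, -2), (-4, -2), (-5, -2), (-5, -3)]
Fold 1: move[3]->U => LDDULLLD INVALID (collision), skipped
Fold 2: move[6]->R => LDDLLLRD INVALID (collision), skipped
Fold 3: move[1]->L => LLDLLLLD VALID
Fold 4: move[7]->R => LLDLLLLR INVALID (collision), skipped
Fold 5: move[4]->U => LLDLULLD VALID

Answer: XXVXV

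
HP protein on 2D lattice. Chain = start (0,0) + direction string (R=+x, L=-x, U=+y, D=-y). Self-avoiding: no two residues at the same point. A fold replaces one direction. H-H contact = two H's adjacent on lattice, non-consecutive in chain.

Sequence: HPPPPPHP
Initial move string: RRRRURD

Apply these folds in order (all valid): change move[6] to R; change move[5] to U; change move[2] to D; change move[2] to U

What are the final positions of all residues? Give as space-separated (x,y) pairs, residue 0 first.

Initial moves: RRRRURD
Fold: move[6]->R => RRRRURR (positions: [(0, 0), (1, 0), (2, 0), (3, 0), (4, 0), (4, 1), (5, 1), (6, 1)])
Fold: move[5]->U => RRRRUUR (positions: [(0, 0), (1, 0), (2, 0), (3, 0), (4, 0), (4, 1), (4, 2), (5, 2)])
Fold: move[2]->D => RRDRUUR (positions: [(0, 0), (1, 0), (2, 0), (2, -1), (3, -1), (3, 0), (3, 1), (4, 1)])
Fold: move[2]->U => RRURUUR (positions: [(0, 0), (1, 0), (2, 0), (2, 1), (3, 1), (3, 2), (3, 3), (4, 3)])

Answer: (0,0) (1,0) (2,0) (2,1) (3,1) (3,2) (3,3) (4,3)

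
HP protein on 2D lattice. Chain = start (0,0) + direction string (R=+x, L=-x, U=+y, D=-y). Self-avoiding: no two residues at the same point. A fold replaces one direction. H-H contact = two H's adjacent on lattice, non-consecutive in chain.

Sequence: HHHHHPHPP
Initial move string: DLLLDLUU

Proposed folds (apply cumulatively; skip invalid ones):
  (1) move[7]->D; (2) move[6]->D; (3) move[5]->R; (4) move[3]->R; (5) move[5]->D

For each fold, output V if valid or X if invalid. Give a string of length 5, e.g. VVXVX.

Initial: DLLLDLUU -> [(0, 0), (0, -1), (-1, -1), (-2, -1), (-3, -1), (-3, -2), (-4, -2), (-4, -1), (-4, 0)]
Fold 1: move[7]->D => DLLLDLUD INVALID (collision), skipped
Fold 2: move[6]->D => DLLLDLDU INVALID (collision), skipped
Fold 3: move[5]->R => DLLLDRUU INVALID (collision), skipped
Fold 4: move[3]->R => DLLRDLUU INVALID (collision), skipped
Fold 5: move[5]->D => DLLLDDUU INVALID (collision), skipped

Answer: XXXXX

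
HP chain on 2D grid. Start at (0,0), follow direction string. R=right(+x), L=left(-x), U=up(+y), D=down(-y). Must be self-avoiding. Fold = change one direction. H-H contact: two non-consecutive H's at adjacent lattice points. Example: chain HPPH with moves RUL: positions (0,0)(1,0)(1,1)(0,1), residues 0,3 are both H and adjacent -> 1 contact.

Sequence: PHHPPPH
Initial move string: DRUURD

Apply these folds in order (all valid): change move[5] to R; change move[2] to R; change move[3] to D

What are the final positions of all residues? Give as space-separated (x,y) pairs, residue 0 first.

Answer: (0,0) (0,-1) (1,-1) (2,-1) (2,-2) (3,-2) (4,-2)

Derivation:
Initial moves: DRUURD
Fold: move[5]->R => DRUURR (positions: [(0, 0), (0, -1), (1, -1), (1, 0), (1, 1), (2, 1), (3, 1)])
Fold: move[2]->R => DRRURR (positions: [(0, 0), (0, -1), (1, -1), (2, -1), (2, 0), (3, 0), (4, 0)])
Fold: move[3]->D => DRRDRR (positions: [(0, 0), (0, -1), (1, -1), (2, -1), (2, -2), (3, -2), (4, -2)])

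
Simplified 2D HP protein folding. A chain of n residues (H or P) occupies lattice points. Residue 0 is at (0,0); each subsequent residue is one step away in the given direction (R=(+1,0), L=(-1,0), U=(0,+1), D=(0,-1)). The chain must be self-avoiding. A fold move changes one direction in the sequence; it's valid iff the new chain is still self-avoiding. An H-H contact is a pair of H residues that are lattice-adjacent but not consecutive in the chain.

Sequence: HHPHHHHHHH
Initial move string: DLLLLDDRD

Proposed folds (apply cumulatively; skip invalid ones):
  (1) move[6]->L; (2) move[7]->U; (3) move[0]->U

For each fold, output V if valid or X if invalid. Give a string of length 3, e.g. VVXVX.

Answer: XXV

Derivation:
Initial: DLLLLDDRD -> [(0, 0), (0, -1), (-1, -1), (-2, -1), (-3, -1), (-4, -1), (-4, -2), (-4, -3), (-3, -3), (-3, -4)]
Fold 1: move[6]->L => DLLLLDLRD INVALID (collision), skipped
Fold 2: move[7]->U => DLLLLDDUD INVALID (collision), skipped
Fold 3: move[0]->U => ULLLLDDRD VALID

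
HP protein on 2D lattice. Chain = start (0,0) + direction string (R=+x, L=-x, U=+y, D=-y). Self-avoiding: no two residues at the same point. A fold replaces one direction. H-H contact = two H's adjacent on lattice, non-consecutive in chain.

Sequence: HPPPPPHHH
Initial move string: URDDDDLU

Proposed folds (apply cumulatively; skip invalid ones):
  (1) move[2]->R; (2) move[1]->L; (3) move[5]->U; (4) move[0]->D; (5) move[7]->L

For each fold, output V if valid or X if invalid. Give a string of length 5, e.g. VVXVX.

Initial: URDDDDLU -> [(0, 0), (0, 1), (1, 1), (1, 0), (1, -1), (1, -2), (1, -3), (0, -3), (0, -2)]
Fold 1: move[2]->R => URRDDDLU VALID
Fold 2: move[1]->L => ULRDDDLU INVALID (collision), skipped
Fold 3: move[5]->U => URRDDULU INVALID (collision), skipped
Fold 4: move[0]->D => DRRDDDLU VALID
Fold 5: move[7]->L => DRRDDDLL VALID

Answer: VXXVV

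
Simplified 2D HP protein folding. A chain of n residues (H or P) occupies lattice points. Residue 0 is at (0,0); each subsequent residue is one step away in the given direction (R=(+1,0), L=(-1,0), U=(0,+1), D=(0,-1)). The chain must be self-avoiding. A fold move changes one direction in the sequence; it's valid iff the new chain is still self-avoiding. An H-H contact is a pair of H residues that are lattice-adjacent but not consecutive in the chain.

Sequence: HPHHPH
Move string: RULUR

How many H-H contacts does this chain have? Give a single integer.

Answer: 2

Derivation:
Positions: [(0, 0), (1, 0), (1, 1), (0, 1), (0, 2), (1, 2)]
H-H contact: residue 0 @(0,0) - residue 3 @(0, 1)
H-H contact: residue 2 @(1,1) - residue 5 @(1, 2)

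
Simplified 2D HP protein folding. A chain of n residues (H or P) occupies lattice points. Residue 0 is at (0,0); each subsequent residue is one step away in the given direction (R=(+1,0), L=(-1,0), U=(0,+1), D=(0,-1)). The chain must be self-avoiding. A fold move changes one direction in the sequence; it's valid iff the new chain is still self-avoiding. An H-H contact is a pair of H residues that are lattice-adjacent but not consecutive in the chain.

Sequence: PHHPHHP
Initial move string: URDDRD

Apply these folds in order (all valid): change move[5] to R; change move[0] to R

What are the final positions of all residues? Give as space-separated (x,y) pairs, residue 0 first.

Answer: (0,0) (1,0) (2,0) (2,-1) (2,-2) (3,-2) (4,-2)

Derivation:
Initial moves: URDDRD
Fold: move[5]->R => URDDRR (positions: [(0, 0), (0, 1), (1, 1), (1, 0), (1, -1), (2, -1), (3, -1)])
Fold: move[0]->R => RRDDRR (positions: [(0, 0), (1, 0), (2, 0), (2, -1), (2, -2), (3, -2), (4, -2)])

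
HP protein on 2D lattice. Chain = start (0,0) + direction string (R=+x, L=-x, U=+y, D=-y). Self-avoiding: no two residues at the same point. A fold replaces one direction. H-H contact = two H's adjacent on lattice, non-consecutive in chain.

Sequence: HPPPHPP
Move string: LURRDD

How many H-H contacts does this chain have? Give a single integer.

Answer: 0

Derivation:
Positions: [(0, 0), (-1, 0), (-1, 1), (0, 1), (1, 1), (1, 0), (1, -1)]
No H-H contacts found.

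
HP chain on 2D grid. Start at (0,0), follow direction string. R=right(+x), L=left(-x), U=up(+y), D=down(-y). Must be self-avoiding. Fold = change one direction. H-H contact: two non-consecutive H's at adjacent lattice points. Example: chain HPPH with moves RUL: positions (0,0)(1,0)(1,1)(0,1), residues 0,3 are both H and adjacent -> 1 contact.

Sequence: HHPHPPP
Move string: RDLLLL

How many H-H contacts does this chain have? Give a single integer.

Positions: [(0, 0), (1, 0), (1, -1), (0, -1), (-1, -1), (-2, -1), (-3, -1)]
H-H contact: residue 0 @(0,0) - residue 3 @(0, -1)

Answer: 1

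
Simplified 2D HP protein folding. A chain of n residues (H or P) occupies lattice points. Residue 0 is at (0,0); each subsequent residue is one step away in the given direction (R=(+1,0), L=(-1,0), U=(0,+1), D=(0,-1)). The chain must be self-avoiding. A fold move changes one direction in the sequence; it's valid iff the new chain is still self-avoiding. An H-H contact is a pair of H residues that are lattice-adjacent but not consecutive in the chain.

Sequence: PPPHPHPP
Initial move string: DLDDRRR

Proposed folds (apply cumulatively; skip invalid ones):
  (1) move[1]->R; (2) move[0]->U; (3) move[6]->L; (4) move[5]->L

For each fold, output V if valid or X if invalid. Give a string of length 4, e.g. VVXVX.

Initial: DLDDRRR -> [(0, 0), (0, -1), (-1, -1), (-1, -2), (-1, -3), (0, -3), (1, -3), (2, -3)]
Fold 1: move[1]->R => DRDDRRR VALID
Fold 2: move[0]->U => URDDRRR VALID
Fold 3: move[6]->L => URDDRRL INVALID (collision), skipped
Fold 4: move[5]->L => URDDRLR INVALID (collision), skipped

Answer: VVXX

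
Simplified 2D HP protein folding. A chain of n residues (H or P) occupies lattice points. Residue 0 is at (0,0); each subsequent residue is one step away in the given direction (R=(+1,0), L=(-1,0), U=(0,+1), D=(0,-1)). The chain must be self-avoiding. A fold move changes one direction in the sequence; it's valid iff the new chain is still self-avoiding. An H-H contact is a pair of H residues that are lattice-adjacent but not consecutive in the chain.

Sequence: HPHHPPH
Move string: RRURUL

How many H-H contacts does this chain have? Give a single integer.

Positions: [(0, 0), (1, 0), (2, 0), (2, 1), (3, 1), (3, 2), (2, 2)]
H-H contact: residue 3 @(2,1) - residue 6 @(2, 2)

Answer: 1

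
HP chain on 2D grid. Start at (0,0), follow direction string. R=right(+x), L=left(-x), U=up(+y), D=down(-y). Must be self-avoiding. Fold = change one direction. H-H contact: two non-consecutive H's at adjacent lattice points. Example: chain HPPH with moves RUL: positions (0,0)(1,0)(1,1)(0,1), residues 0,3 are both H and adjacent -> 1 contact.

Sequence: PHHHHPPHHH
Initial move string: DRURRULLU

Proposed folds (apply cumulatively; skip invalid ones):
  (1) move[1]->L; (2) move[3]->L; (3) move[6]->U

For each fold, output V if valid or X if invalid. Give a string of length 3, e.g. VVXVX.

Answer: XXV

Derivation:
Initial: DRURRULLU -> [(0, 0), (0, -1), (1, -1), (1, 0), (2, 0), (3, 0), (3, 1), (2, 1), (1, 1), (1, 2)]
Fold 1: move[1]->L => DLURRULLU INVALID (collision), skipped
Fold 2: move[3]->L => DRULRULLU INVALID (collision), skipped
Fold 3: move[6]->U => DRURRUULU VALID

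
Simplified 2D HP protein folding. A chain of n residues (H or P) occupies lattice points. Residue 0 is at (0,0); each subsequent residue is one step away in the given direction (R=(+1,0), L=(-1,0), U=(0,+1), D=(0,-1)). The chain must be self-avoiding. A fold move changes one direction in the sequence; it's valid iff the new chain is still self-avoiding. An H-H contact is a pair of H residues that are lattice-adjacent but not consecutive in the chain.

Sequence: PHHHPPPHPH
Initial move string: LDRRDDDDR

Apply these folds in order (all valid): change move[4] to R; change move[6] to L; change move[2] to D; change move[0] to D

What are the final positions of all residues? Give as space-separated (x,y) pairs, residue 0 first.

Answer: (0,0) (0,-1) (0,-2) (0,-3) (1,-3) (2,-3) (2,-4) (1,-4) (1,-5) (2,-5)

Derivation:
Initial moves: LDRRDDDDR
Fold: move[4]->R => LDRRRDDDR (positions: [(0, 0), (-1, 0), (-1, -1), (0, -1), (1, -1), (2, -1), (2, -2), (2, -3), (2, -4), (3, -4)])
Fold: move[6]->L => LDRRRDLDR (positions: [(0, 0), (-1, 0), (-1, -1), (0, -1), (1, -1), (2, -1), (2, -2), (1, -2), (1, -3), (2, -3)])
Fold: move[2]->D => LDDRRDLDR (positions: [(0, 0), (-1, 0), (-1, -1), (-1, -2), (0, -2), (1, -2), (1, -3), (0, -3), (0, -4), (1, -4)])
Fold: move[0]->D => DDDRRDLDR (positions: [(0, 0), (0, -1), (0, -2), (0, -3), (1, -3), (2, -3), (2, -4), (1, -4), (1, -5), (2, -5)])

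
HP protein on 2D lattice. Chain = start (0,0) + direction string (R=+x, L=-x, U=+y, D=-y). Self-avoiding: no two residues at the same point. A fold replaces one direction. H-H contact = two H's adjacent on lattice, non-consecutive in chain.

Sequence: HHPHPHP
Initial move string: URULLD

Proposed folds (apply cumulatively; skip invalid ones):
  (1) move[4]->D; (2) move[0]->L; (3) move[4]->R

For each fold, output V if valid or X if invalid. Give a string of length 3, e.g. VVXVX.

Initial: URULLD -> [(0, 0), (0, 1), (1, 1), (1, 2), (0, 2), (-1, 2), (-1, 1)]
Fold 1: move[4]->D => URULDD INVALID (collision), skipped
Fold 2: move[0]->L => LRULLD INVALID (collision), skipped
Fold 3: move[4]->R => URULRD INVALID (collision), skipped

Answer: XXX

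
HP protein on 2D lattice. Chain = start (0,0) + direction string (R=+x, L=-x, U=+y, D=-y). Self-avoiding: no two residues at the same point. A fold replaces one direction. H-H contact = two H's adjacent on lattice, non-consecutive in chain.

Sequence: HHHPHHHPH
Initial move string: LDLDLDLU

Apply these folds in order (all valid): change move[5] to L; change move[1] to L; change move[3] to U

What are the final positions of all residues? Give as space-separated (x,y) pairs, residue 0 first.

Answer: (0,0) (-1,0) (-2,0) (-3,0) (-3,1) (-4,1) (-5,1) (-6,1) (-6,2)

Derivation:
Initial moves: LDLDLDLU
Fold: move[5]->L => LDLDLLLU (positions: [(0, 0), (-1, 0), (-1, -1), (-2, -1), (-2, -2), (-3, -2), (-4, -2), (-5, -2), (-5, -1)])
Fold: move[1]->L => LLLDLLLU (positions: [(0, 0), (-1, 0), (-2, 0), (-3, 0), (-3, -1), (-4, -1), (-5, -1), (-6, -1), (-6, 0)])
Fold: move[3]->U => LLLULLLU (positions: [(0, 0), (-1, 0), (-2, 0), (-3, 0), (-3, 1), (-4, 1), (-5, 1), (-6, 1), (-6, 2)])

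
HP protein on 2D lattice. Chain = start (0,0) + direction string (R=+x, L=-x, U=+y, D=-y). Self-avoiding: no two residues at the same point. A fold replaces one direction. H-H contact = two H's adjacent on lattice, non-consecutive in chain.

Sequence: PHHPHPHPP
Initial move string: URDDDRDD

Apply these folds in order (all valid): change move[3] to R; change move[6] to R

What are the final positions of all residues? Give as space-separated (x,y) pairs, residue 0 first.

Answer: (0,0) (0,1) (1,1) (1,0) (2,0) (2,-1) (3,-1) (4,-1) (4,-2)

Derivation:
Initial moves: URDDDRDD
Fold: move[3]->R => URDRDRDD (positions: [(0, 0), (0, 1), (1, 1), (1, 0), (2, 0), (2, -1), (3, -1), (3, -2), (3, -3)])
Fold: move[6]->R => URDRDRRD (positions: [(0, 0), (0, 1), (1, 1), (1, 0), (2, 0), (2, -1), (3, -1), (4, -1), (4, -2)])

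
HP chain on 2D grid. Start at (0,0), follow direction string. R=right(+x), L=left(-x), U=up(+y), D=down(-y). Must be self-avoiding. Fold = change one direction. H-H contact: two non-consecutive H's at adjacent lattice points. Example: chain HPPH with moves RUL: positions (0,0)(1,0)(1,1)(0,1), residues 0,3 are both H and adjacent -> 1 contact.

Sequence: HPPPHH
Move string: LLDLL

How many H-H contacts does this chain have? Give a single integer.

Answer: 0

Derivation:
Positions: [(0, 0), (-1, 0), (-2, 0), (-2, -1), (-3, -1), (-4, -1)]
No H-H contacts found.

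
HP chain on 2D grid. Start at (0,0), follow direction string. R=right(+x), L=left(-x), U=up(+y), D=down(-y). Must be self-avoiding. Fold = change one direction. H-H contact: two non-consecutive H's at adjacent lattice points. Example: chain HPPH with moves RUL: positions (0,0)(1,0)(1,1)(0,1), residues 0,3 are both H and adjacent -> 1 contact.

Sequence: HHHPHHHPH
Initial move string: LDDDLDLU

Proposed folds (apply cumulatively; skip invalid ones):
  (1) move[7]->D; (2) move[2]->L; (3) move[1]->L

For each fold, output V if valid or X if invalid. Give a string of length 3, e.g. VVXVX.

Initial: LDDDLDLU -> [(0, 0), (-1, 0), (-1, -1), (-1, -2), (-1, -3), (-2, -3), (-2, -4), (-3, -4), (-3, -3)]
Fold 1: move[7]->D => LDDDLDLD VALID
Fold 2: move[2]->L => LDLDLDLD VALID
Fold 3: move[1]->L => LLLDLDLD VALID

Answer: VVV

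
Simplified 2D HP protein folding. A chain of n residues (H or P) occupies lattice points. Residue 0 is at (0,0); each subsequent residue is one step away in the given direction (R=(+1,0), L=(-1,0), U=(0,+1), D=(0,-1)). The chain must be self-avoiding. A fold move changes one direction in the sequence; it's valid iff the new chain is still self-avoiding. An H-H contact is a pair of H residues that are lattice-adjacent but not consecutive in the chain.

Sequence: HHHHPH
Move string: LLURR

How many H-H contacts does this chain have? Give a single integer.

Positions: [(0, 0), (-1, 0), (-2, 0), (-2, 1), (-1, 1), (0, 1)]
H-H contact: residue 0 @(0,0) - residue 5 @(0, 1)

Answer: 1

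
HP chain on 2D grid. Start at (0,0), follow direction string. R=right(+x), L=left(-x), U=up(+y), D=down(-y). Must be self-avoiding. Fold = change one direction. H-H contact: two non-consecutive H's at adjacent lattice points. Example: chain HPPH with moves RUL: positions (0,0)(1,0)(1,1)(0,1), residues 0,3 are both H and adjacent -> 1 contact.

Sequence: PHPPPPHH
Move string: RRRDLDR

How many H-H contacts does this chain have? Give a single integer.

Answer: 0

Derivation:
Positions: [(0, 0), (1, 0), (2, 0), (3, 0), (3, -1), (2, -1), (2, -2), (3, -2)]
No H-H contacts found.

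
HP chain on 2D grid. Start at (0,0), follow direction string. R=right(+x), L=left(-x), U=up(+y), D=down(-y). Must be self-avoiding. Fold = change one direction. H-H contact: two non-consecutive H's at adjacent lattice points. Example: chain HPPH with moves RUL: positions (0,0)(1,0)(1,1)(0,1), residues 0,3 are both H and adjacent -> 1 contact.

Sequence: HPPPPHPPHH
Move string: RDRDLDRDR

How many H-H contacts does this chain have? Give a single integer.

Answer: 0

Derivation:
Positions: [(0, 0), (1, 0), (1, -1), (2, -1), (2, -2), (1, -2), (1, -3), (2, -3), (2, -4), (3, -4)]
No H-H contacts found.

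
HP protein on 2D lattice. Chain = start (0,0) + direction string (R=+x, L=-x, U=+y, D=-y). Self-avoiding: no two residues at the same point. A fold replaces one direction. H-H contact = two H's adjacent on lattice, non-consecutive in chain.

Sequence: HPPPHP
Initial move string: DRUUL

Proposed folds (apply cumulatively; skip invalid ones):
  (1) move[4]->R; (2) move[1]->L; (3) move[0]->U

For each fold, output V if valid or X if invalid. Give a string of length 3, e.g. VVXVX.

Initial: DRUUL -> [(0, 0), (0, -1), (1, -1), (1, 0), (1, 1), (0, 1)]
Fold 1: move[4]->R => DRUUR VALID
Fold 2: move[1]->L => DLUUR VALID
Fold 3: move[0]->U => ULUUR VALID

Answer: VVV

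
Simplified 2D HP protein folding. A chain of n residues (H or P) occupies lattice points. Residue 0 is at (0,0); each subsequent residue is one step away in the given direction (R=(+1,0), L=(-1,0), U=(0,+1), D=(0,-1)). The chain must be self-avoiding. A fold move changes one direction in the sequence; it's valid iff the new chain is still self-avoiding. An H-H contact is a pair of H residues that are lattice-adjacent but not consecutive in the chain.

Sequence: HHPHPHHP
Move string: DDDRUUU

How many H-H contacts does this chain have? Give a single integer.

Positions: [(0, 0), (0, -1), (0, -2), (0, -3), (1, -3), (1, -2), (1, -1), (1, 0)]
H-H contact: residue 1 @(0,-1) - residue 6 @(1, -1)

Answer: 1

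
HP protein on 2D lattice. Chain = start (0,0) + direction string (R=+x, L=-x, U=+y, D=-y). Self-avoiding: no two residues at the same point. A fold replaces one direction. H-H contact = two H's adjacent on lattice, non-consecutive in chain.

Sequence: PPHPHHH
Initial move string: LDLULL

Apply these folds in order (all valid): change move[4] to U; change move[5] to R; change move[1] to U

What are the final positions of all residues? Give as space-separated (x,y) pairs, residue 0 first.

Answer: (0,0) (-1,0) (-1,1) (-2,1) (-2,2) (-2,3) (-1,3)

Derivation:
Initial moves: LDLULL
Fold: move[4]->U => LDLUUL (positions: [(0, 0), (-1, 0), (-1, -1), (-2, -1), (-2, 0), (-2, 1), (-3, 1)])
Fold: move[5]->R => LDLUUR (positions: [(0, 0), (-1, 0), (-1, -1), (-2, -1), (-2, 0), (-2, 1), (-1, 1)])
Fold: move[1]->U => LULUUR (positions: [(0, 0), (-1, 0), (-1, 1), (-2, 1), (-2, 2), (-2, 3), (-1, 3)])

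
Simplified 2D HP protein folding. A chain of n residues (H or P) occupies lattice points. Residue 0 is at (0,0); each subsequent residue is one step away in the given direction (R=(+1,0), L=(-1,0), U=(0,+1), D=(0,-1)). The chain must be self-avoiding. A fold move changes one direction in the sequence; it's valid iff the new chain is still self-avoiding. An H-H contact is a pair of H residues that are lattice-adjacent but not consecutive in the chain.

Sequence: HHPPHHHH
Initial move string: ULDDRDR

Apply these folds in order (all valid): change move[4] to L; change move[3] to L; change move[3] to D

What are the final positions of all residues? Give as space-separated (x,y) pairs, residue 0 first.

Initial moves: ULDDRDR
Fold: move[4]->L => ULDDLDR (positions: [(0, 0), (0, 1), (-1, 1), (-1, 0), (-1, -1), (-2, -1), (-2, -2), (-1, -2)])
Fold: move[3]->L => ULDLLDR (positions: [(0, 0), (0, 1), (-1, 1), (-1, 0), (-2, 0), (-3, 0), (-3, -1), (-2, -1)])
Fold: move[3]->D => ULDDLDR (positions: [(0, 0), (0, 1), (-1, 1), (-1, 0), (-1, -1), (-2, -1), (-2, -2), (-1, -2)])

Answer: (0,0) (0,1) (-1,1) (-1,0) (-1,-1) (-2,-1) (-2,-2) (-1,-2)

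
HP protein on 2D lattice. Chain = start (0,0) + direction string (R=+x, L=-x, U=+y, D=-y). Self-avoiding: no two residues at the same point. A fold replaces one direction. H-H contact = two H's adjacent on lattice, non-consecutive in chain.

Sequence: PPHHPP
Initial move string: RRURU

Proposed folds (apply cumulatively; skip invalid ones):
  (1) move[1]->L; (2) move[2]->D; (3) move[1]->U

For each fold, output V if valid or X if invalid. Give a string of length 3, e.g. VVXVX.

Initial: RRURU -> [(0, 0), (1, 0), (2, 0), (2, 1), (3, 1), (3, 2)]
Fold 1: move[1]->L => RLURU INVALID (collision), skipped
Fold 2: move[2]->D => RRDRU VALID
Fold 3: move[1]->U => RUDRU INVALID (collision), skipped

Answer: XVX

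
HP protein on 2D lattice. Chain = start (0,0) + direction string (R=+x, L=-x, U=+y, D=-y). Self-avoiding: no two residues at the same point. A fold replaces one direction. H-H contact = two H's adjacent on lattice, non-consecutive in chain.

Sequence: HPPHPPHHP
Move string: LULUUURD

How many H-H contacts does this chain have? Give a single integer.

Answer: 0

Derivation:
Positions: [(0, 0), (-1, 0), (-1, 1), (-2, 1), (-2, 2), (-2, 3), (-2, 4), (-1, 4), (-1, 3)]
No H-H contacts found.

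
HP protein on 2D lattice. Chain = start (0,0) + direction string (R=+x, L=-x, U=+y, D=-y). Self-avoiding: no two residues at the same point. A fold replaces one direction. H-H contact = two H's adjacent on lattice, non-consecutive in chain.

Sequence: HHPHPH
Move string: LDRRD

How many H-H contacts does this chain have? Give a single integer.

Answer: 1

Derivation:
Positions: [(0, 0), (-1, 0), (-1, -1), (0, -1), (1, -1), (1, -2)]
H-H contact: residue 0 @(0,0) - residue 3 @(0, -1)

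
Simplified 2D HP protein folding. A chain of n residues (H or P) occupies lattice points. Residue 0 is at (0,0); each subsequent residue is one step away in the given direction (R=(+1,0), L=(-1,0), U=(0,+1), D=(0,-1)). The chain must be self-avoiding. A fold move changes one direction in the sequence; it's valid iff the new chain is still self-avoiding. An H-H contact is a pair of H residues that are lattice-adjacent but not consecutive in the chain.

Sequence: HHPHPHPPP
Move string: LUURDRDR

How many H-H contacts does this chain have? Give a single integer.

Answer: 1

Derivation:
Positions: [(0, 0), (-1, 0), (-1, 1), (-1, 2), (0, 2), (0, 1), (1, 1), (1, 0), (2, 0)]
H-H contact: residue 0 @(0,0) - residue 5 @(0, 1)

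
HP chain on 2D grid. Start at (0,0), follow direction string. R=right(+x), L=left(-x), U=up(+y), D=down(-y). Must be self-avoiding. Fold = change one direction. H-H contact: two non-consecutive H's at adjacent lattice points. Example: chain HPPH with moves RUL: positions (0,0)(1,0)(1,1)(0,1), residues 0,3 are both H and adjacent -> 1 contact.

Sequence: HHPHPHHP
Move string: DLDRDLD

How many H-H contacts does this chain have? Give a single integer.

Positions: [(0, 0), (0, -1), (-1, -1), (-1, -2), (0, -2), (0, -3), (-1, -3), (-1, -4)]
H-H contact: residue 3 @(-1,-2) - residue 6 @(-1, -3)

Answer: 1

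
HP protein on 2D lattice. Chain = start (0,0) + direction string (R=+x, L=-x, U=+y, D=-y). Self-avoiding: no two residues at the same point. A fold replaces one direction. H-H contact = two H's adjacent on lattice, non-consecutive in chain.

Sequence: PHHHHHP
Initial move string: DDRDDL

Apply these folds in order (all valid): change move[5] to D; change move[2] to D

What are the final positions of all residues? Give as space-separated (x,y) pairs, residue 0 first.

Answer: (0,0) (0,-1) (0,-2) (0,-3) (0,-4) (0,-5) (0,-6)

Derivation:
Initial moves: DDRDDL
Fold: move[5]->D => DDRDDD (positions: [(0, 0), (0, -1), (0, -2), (1, -2), (1, -3), (1, -4), (1, -5)])
Fold: move[2]->D => DDDDDD (positions: [(0, 0), (0, -1), (0, -2), (0, -3), (0, -4), (0, -5), (0, -6)])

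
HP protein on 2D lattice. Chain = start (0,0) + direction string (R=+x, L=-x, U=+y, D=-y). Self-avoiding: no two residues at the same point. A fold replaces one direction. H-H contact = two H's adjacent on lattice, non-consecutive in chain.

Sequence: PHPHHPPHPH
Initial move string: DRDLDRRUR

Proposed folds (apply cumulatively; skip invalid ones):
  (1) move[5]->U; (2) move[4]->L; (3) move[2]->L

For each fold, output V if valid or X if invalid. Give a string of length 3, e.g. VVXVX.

Initial: DRDLDRRUR -> [(0, 0), (0, -1), (1, -1), (1, -2), (0, -2), (0, -3), (1, -3), (2, -3), (2, -2), (3, -2)]
Fold 1: move[5]->U => DRDLDURUR INVALID (collision), skipped
Fold 2: move[4]->L => DRDLLRRUR INVALID (collision), skipped
Fold 3: move[2]->L => DRLLDRRUR INVALID (collision), skipped

Answer: XXX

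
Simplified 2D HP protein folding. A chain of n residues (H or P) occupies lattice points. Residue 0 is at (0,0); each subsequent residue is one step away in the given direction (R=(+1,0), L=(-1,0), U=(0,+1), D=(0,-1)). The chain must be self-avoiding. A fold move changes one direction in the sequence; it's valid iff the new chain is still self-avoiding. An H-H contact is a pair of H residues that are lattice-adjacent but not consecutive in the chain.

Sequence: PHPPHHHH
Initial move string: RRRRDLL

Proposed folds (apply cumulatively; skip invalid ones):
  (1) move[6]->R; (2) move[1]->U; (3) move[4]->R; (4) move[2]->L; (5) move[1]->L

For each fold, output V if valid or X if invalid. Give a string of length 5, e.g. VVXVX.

Answer: XXXXX

Derivation:
Initial: RRRRDLL -> [(0, 0), (1, 0), (2, 0), (3, 0), (4, 0), (4, -1), (3, -1), (2, -1)]
Fold 1: move[6]->R => RRRRDLR INVALID (collision), skipped
Fold 2: move[1]->U => RURRDLL INVALID (collision), skipped
Fold 3: move[4]->R => RRRRRLL INVALID (collision), skipped
Fold 4: move[2]->L => RRLRDLL INVALID (collision), skipped
Fold 5: move[1]->L => RLRRDLL INVALID (collision), skipped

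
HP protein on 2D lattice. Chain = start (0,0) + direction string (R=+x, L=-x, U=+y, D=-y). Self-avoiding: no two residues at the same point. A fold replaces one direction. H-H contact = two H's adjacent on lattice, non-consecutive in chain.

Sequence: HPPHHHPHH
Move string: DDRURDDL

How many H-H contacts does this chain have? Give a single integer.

Positions: [(0, 0), (0, -1), (0, -2), (1, -2), (1, -1), (2, -1), (2, -2), (2, -3), (1, -3)]
H-H contact: residue 3 @(1,-2) - residue 8 @(1, -3)

Answer: 1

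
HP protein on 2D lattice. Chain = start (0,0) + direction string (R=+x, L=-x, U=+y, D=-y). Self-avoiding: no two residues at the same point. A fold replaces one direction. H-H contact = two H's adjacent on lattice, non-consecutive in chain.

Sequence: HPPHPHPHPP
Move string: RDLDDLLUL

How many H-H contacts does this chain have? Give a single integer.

Answer: 1

Derivation:
Positions: [(0, 0), (1, 0), (1, -1), (0, -1), (0, -2), (0, -3), (-1, -3), (-2, -3), (-2, -2), (-3, -2)]
H-H contact: residue 0 @(0,0) - residue 3 @(0, -1)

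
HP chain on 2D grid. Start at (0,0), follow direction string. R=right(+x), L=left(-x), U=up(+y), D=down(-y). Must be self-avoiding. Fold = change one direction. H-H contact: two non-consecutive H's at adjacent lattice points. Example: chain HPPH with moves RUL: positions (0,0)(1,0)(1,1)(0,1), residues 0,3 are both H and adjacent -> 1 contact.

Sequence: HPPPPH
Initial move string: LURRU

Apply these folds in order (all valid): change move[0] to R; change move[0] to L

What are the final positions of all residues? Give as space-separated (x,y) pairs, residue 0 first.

Answer: (0,0) (-1,0) (-1,1) (0,1) (1,1) (1,2)

Derivation:
Initial moves: LURRU
Fold: move[0]->R => RURRU (positions: [(0, 0), (1, 0), (1, 1), (2, 1), (3, 1), (3, 2)])
Fold: move[0]->L => LURRU (positions: [(0, 0), (-1, 0), (-1, 1), (0, 1), (1, 1), (1, 2)])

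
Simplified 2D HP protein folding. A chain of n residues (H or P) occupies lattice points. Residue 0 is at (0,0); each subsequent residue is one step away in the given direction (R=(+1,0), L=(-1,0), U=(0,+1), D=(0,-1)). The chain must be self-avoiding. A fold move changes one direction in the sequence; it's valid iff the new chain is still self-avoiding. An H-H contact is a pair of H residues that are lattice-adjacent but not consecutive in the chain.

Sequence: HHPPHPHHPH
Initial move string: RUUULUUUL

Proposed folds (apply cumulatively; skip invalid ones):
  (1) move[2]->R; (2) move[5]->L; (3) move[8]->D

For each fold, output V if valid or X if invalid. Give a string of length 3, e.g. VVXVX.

Answer: VVX

Derivation:
Initial: RUUULUUUL -> [(0, 0), (1, 0), (1, 1), (1, 2), (1, 3), (0, 3), (0, 4), (0, 5), (0, 6), (-1, 6)]
Fold 1: move[2]->R => RURULUUUL VALID
Fold 2: move[5]->L => RURULLUUL VALID
Fold 3: move[8]->D => RURULLUUD INVALID (collision), skipped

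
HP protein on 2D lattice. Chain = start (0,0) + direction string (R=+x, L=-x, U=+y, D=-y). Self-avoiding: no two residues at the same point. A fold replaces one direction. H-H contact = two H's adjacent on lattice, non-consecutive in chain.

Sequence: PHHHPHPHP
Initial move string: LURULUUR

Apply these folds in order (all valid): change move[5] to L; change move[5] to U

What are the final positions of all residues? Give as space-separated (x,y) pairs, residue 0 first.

Initial moves: LURULUUR
Fold: move[5]->L => LURULLUR (positions: [(0, 0), (-1, 0), (-1, 1), (0, 1), (0, 2), (-1, 2), (-2, 2), (-2, 3), (-1, 3)])
Fold: move[5]->U => LURULUUR (positions: [(0, 0), (-1, 0), (-1, 1), (0, 1), (0, 2), (-1, 2), (-1, 3), (-1, 4), (0, 4)])

Answer: (0,0) (-1,0) (-1,1) (0,1) (0,2) (-1,2) (-1,3) (-1,4) (0,4)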